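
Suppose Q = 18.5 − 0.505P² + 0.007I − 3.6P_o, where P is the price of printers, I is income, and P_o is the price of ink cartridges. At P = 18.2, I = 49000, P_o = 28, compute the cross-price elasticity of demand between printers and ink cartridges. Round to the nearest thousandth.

-1.079

At the given point, Q = 18.5 − 0.505(18.2)² + 0.007(49000) − 3.6(28) = 18.5 − 167.2762 + 343 − 100.8 = 93.4238.
∂Q/∂P_o = −3.6, so E_xy = -3.6·(28/93.4238) ≈ -1.079.
E_xy < 0: the goods are complements.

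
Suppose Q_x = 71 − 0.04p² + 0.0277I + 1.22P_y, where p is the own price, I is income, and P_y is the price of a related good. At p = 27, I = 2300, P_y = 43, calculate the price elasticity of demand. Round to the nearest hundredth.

Evaluating quantity at (p, I, P_y) gives Q_x = 71 − 0.04(27)² + 0.0277(2300) + 1.22(43) = 71 − 29.16 + 63.71 + 52.46 = 158.01.
∂Q_x/∂p = −2·0.04·p = -2.16, so E_p = -2.16·(27/158.01) ≈ -0.37.
|E_p| < 1: demand is inelastic.

-0.37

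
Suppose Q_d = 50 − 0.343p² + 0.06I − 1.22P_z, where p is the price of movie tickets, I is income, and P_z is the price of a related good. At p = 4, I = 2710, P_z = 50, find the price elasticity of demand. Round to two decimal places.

-0.08

Q_d = 50 − 0.343(4)² + 0.06(2710) − 1.22(50) = 50 − 5.488 + 162.6 − 61 = 146.112.
∂Q_d/∂p = −2·0.343·p = -2.744, so E_p = -2.744·(4/146.112) ≈ -0.08.
|E_p| < 1: demand is inelastic.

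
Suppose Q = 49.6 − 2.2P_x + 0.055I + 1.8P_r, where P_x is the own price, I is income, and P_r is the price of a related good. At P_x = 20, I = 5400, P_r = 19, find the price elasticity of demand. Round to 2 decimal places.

Evaluating quantity at (P_x, I, P_r) gives Q = 49.6 − 2.2(20) + 0.055(5400) + 1.8(19) = 49.6 − 44 + 297 + 34.2 = 336.8.
∂Q/∂P_x = −2.2, so E_p = (−2.2)·(20/336.8) ≈ -0.13.
|E_p| < 1: demand is inelastic.

-0.13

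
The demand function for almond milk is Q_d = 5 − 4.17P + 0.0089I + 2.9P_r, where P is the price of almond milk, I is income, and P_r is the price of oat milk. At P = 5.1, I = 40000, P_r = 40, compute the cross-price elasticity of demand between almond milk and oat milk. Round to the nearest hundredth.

Substituting, Q_d = 5 − 4.17(5.1) + 0.0089(40000) + 2.9(40) = 5 − 21.267 + 356 + 116 = 455.733.
∂Q_d/∂P_r = +2.9, so E_xy = 2.9·(40/455.733) ≈ 0.25.
E_xy > 0: the goods are substitutes.

0.25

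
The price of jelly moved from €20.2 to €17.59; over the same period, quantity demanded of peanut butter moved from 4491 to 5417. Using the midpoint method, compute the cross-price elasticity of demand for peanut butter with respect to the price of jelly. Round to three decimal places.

-1.353

%ΔQ_x = (5417 − 4491)/[(4491+5417)/2] = 926/4954 ≈ 0.1869.
%ΔP_y = (17.59 − 20.2)/[(20.2+17.59)/2] ≈ -0.1381.
E_xy = 0.1869/-0.1381 ≈ -1.353.
E_xy < 0, so peanut butter and jelly are complements.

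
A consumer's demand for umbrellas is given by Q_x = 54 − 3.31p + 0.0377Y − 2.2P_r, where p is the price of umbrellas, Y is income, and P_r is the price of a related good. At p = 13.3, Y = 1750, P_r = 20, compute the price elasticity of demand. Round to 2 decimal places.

-1.38

Evaluating quantity at (p, Y, P_r) gives Q_x = 54 − 3.31(13.3) + 0.0377(1750) − 2.2(20) = 54 − 44.023 + 65.975 − 44 = 31.952.
∂Q_x/∂p = −3.31, so E_p = (−3.31)·(13.3/31.952) ≈ -1.38.
|E_p| > 1: demand is elastic.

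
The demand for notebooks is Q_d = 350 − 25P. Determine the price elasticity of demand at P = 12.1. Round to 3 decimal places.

-6.368

At P = 12.1, Q_d = 47.5.
dQ_d/dP = −25.
Point elasticity E = (dQ_d/dP)·(P/Q_d) = -25 × 12.1/47.5 ≈ -6.368.
|E| > 1, so demand is elastic at this price.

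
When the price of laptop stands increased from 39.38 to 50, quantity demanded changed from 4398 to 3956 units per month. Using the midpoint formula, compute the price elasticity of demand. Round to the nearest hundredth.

-0.45

%Δq = (3956 − 4398)/[(4398 + 3956)/2] = -442/4177 ≈ -0.1058.
%Δp = (50 − 39.38)/[(39.38 + 50)/2] = 10.62/44.69 ≈ 0.2376.
Arc elasticity E = %Δq/%Δp ≈ -0.1058/0.2376 ≈ -0.45.
|E| < 1: demand is inelastic over this range.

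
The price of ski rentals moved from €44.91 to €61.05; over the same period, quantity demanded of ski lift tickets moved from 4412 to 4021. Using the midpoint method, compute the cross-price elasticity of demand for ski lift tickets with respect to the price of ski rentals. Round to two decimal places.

-0.30

%ΔQ_x = (4021 − 4412)/[(4412+4021)/2] = -391/4216.5 ≈ -0.0927.
%ΔP_y = (61.05 − 44.91)/[(44.91+61.05)/2] ≈ 0.3046.
E_xy = -0.0927/0.3046 ≈ -0.30.
E_xy < 0, so ski lift tickets and ski rentals are complements.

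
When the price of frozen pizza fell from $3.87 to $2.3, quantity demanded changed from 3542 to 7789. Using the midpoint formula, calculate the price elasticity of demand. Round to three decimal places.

-1.473

%ΔQ = (7789 − 3542)/[(3542 + 7789)/2] = 4247/5665.5 ≈ 0.7496.
%ΔP = (2.3 − 3.87)/[(3.87 + 2.3)/2] = -1.57/3.085 ≈ -0.5089.
Arc elasticity E = %ΔQ/%ΔP ≈ 0.7496/-0.5089 ≈ -1.473.
|E| > 1: demand is elastic over this range.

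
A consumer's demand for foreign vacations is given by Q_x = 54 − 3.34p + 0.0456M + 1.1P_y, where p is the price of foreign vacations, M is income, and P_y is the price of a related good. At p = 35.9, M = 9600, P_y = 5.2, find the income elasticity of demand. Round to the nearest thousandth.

At the given point, Q_x = 54 − 3.34(35.9) + 0.0456(9600) + 1.1(5.2) = 54 − 119.906 + 437.76 + 5.72 = 377.574.
∂Q_x/∂M = +0.0456, so E_I = 0.0456·(9600/377.574) ≈ 1.159.
E_I > 1: normal good (luxury).

1.159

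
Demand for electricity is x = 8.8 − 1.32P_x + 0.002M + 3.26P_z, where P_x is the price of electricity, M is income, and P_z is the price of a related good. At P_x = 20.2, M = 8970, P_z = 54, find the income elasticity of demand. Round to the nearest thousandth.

0.102

Evaluating quantity at (P_x, M, P_z) gives x = 8.8 − 1.32(20.2) + 0.002(8970) + 3.26(54) = 8.8 − 26.664 + 17.94 + 176.04 = 176.116.
∂x/∂M = +0.002, so E_I = 0.002·(8970/176.116) ≈ 0.102.
E_I ∈ (0,1): normal good (necessity).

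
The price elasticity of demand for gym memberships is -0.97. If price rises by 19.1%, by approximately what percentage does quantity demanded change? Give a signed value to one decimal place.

-18.5

%ΔQ ≈ E × %ΔP = (-0.97) × (19.1%) ≈ -18.5%.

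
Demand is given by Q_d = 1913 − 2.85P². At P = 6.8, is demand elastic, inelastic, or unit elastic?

inelastic

At P = 6.8, Q_d = 1781.216.
dQ_d/dP = −2·2.85·P = −38.76.
Point elasticity E = (dQ_d/dP)·(P/Q_d) = -38.76 × 6.8/1781.216 ≈ -0.148.
|E| ≈ 0.148 < 1, so demand is inelastic.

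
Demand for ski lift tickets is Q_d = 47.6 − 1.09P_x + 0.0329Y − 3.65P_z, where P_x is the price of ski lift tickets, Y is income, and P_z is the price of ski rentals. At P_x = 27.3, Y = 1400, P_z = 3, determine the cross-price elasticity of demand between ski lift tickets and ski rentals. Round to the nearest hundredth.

-0.21

Evaluating quantity at (P_x, Y, P_z) gives Q_d = 47.6 − 1.09(27.3) + 0.0329(1400) − 3.65(3) = 47.6 − 29.757 + 46.06 − 10.95 = 52.953.
∂Q_d/∂P_z = −3.65, so E_xy = -3.65·(3/52.953) ≈ -0.21.
E_xy < 0: the goods are complements.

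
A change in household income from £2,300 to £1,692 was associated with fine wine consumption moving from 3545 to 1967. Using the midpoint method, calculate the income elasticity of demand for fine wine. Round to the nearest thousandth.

%ΔQ = (1967 − 3545)/[(3545+1967)/2] = -1578/2756 ≈ -0.5726.
%ΔI = (1,692 − 2,300)/[(2,300+1,692)/2] = -608/1996 ≈ -0.3046.
E_I = %ΔQ/%ΔI ≈ 1.880.
E_I > 1: normal good (luxury).

1.880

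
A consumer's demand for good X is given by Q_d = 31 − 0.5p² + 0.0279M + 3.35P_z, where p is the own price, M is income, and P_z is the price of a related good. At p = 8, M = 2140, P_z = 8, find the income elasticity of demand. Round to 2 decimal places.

First evaluate Q_d: 31 − 0.5(8)² + 0.0279(2140) + 3.35(8) = 31 − 32 + 59.706 + 26.8 = 85.506.
∂Q_d/∂M = +0.0279, so E_I = 0.0279·(2140/85.506) ≈ 0.70.
E_I ∈ (0,1): normal good (necessity).

0.70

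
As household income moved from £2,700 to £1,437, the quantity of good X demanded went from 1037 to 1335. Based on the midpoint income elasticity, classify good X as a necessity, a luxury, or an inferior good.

%ΔQ = (1335 − 1037)/[(1037+1335)/2] = 298/1186 ≈ 0.2513.
%ΔI = (1,437 − 2,700)/[(2,700+1,437)/2] = -1263/2068.5 ≈ -0.6106.
E_I = %ΔQ/%ΔI ≈ -0.412.
E_I < 0: inferior good.

inferior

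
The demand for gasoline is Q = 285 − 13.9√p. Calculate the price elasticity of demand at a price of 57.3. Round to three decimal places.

At p = 57.3, Q = 179.7815.
dQ/dp = −13.9/(2√p) = −13.9/(2·7.5697).
Point elasticity E = (dQ/dp)·(p/Q) = -0.9181 × 57.3/179.7815 ≈ -0.293.
|E| < 1, so demand is inelastic at this price.

-0.293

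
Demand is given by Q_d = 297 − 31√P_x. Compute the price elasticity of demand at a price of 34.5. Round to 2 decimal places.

At P_x = 34.5, Q_d = 114.9162.
dQ_d/dP_x = −31/(2√P_x) = −31/(2·5.8737).
Point elasticity E = (dQ_d/dP_x)·(P_x/Q_d) = -2.6389 × 34.5/114.9162 ≈ -0.79.
|E| < 1, so demand is inelastic at this price.

-0.79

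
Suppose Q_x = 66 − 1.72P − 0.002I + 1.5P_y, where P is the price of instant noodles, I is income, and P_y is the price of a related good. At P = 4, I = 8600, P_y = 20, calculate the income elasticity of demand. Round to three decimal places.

-0.239

First evaluate Q_x: 66 − 1.72(4) − 0.002(8600) + 1.5(20) = 66 − 6.88 − 17.2 + 30 = 71.92.
∂Q_x/∂I = −0.002, so E_I = -0.002·(8600/71.92) ≈ -0.239.
E_I < 0: inferior good.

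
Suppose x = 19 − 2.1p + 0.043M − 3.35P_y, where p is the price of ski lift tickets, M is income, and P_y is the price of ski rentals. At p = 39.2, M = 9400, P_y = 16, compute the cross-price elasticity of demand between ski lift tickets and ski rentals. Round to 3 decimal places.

Evaluating quantity at (p, M, P_y) gives x = 19 − 2.1(39.2) + 0.043(9400) − 3.35(16) = 19 − 82.32 + 404.2 − 53.6 = 287.28.
∂x/∂P_y = −3.35, so E_xy = -3.35·(16/287.28) ≈ -0.187.
E_xy < 0: the goods are complements.

-0.187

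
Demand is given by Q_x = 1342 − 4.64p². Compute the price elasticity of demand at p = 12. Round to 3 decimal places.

-1.983

At p = 12, Q_x = 673.84.
dQ_x/dp = −2·4.64·p = −111.36.
Point elasticity E = (dQ_x/dp)·(p/Q_x) = -111.36 × 12/673.84 ≈ -1.983.
|E| > 1, so demand is elastic at this price.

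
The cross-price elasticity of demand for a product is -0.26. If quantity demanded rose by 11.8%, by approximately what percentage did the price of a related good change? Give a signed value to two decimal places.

-45.38

%ΔQ ≈ E × %ΔP_y ⇒ %ΔP_y = %ΔQ / E = (11.8%)/(-0.26) ≈ -45.38%.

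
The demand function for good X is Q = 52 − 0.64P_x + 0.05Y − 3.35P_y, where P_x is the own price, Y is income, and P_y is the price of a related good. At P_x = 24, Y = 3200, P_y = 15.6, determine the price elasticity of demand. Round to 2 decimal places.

-0.11

Evaluating quantity at (P_x, Y, P_y) gives Q = 52 − 0.64(24) + 0.05(3200) − 3.35(15.6) = 52 − 15.36 + 160 − 52.26 = 144.38.
∂Q/∂P_x = −0.64, so E_p = (−0.64)·(24/144.38) ≈ -0.11.
|E_p| < 1: demand is inelastic.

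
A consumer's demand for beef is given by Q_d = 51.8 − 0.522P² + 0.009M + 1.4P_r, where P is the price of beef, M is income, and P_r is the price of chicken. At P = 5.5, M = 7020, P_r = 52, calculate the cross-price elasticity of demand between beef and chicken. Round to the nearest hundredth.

0.42

Evaluating quantity at (P, M, P_r) gives Q_d = 51.8 − 0.522(5.5)² + 0.009(7020) + 1.4(52) = 51.8 − 15.7905 + 63.18 + 72.8 = 171.9895.
∂Q_d/∂P_r = +1.4, so E_xy = 1.4·(52/171.9895) ≈ 0.42.
E_xy > 0: the goods are substitutes.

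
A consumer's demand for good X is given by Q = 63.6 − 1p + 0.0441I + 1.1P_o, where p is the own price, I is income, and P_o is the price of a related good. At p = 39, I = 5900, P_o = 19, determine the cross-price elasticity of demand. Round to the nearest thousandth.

0.068

Substituting, Q = 63.6 − 1(39) + 0.0441(5900) + 1.1(19) = 63.6 − 39 + 260.19 + 20.9 = 305.69.
∂Q/∂P_o = +1.1, so E_xy = 1.1·(19/305.69) ≈ 0.068.
E_xy > 0: the goods are substitutes.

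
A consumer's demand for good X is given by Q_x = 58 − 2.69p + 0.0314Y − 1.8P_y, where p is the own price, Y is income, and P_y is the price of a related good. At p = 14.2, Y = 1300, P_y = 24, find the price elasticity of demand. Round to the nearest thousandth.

First evaluate Q_x: 58 − 2.69(14.2) + 0.0314(1300) − 1.8(24) = 58 − 38.198 + 40.82 − 43.2 = 17.422.
∂Q_x/∂p = −2.69, so E_p = (−2.69)·(14.2/17.422) ≈ -2.193.
|E_p| > 1: demand is elastic.

-2.193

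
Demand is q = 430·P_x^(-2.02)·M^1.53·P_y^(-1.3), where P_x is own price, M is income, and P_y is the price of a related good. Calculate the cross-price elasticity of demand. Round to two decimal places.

-1.30

For a Cobb–Douglas (constant-elasticity) form q = A·P_y^α·…, the elasticity with respect to P_y equals the exponent α at every point.
Here the exponent on P_y is -1.3, so the cross-price elasticity of demand is -1.30.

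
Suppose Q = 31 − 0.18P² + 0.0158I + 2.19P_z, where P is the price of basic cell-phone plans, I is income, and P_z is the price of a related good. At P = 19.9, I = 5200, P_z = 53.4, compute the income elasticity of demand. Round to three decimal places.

First evaluate Q: 31 − 0.18(19.9)² + 0.0158(5200) + 2.19(53.4) = 31 − 71.2818 + 82.16 + 116.946 = 158.8242.
∂Q/∂I = +0.0158, so E_I = 0.0158·(5200/158.8242) ≈ 0.517.
E_I ∈ (0,1): normal good (necessity).

0.517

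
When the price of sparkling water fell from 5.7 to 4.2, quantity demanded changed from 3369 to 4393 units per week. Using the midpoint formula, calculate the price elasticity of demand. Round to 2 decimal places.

-0.87

%Δq = (4393 − 3369)/[(3369 + 4393)/2] = 1024/3881 ≈ 0.2638.
%ΔP = (4.2 − 5.7)/[(5.7 + 4.2)/2] = -1.5/4.95 ≈ -0.3030.
Arc elasticity E = %Δq/%ΔP ≈ 0.2638/-0.3030 ≈ -0.87.
|E| < 1: demand is inelastic over this range.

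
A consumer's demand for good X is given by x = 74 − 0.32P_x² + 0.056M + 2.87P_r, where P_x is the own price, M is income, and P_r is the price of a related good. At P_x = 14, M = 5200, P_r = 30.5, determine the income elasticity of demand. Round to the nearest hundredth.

At the given point, x = 74 − 0.32(14)² + 0.056(5200) + 2.87(30.5) = 74 − 62.72 + 291.2 + 87.535 = 390.015.
∂x/∂M = +0.056, so E_I = 0.056·(5200/390.015) ≈ 0.75.
E_I ∈ (0,1): normal good (necessity).

0.75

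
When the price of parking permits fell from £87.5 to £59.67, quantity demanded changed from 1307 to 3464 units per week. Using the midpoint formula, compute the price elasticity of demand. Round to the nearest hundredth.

-2.39

%Δq = (3464 − 1307)/[(1307 + 3464)/2] = 2157/2385.5 ≈ 0.9042.
%ΔP = (59.67 − 87.5)/[(87.5 + 59.67)/2] = -27.83/73.585 ≈ -0.3782.
Arc elasticity E = %Δq/%ΔP ≈ 0.9042/-0.3782 ≈ -2.39.
|E| > 1: demand is elastic over this range.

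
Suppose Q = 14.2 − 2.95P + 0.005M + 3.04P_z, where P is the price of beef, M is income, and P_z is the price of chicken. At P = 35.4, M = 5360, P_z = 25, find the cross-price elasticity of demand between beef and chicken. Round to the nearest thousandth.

6.046

Q = 14.2 − 2.95(35.4) + 0.005(5360) + 3.04(25) = 14.2 − 104.43 + 26.8 + 76 = 12.57.
∂Q/∂P_z = +3.04, so E_xy = 3.04·(25/12.57) ≈ 6.046.
E_xy > 0: the goods are substitutes.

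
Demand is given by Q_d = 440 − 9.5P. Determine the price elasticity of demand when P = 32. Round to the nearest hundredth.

-2.24

At P = 32, Q_d = 136.
dQ_d/dP = −9.5.
Point elasticity E = (dQ_d/dP)·(P/Q_d) = -9.5 × 32/136 ≈ -2.24.
|E| > 1, so demand is elastic at this price.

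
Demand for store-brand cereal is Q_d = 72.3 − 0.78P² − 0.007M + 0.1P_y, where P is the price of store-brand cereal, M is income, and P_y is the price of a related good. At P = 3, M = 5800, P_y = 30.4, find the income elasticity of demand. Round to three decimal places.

Q_d = 72.3 − 0.78(3)² − 0.007(5800) + 0.1(30.4) = 72.3 − 7.02 − 40.6 + 3.04 = 27.72.
∂Q_d/∂M = −0.007, so E_I = -0.007·(5800/27.72) ≈ -1.465.
E_I < 0: inferior good.

-1.465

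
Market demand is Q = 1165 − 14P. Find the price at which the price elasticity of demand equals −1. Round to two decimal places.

For linear demand Q = a − bP, E = −bP/(a − bP). |E| = 1 ⇒ bP = a − bP ⇒ P = a/(2b).
P = 1165/(2·14) ≈ 41.61.

41.61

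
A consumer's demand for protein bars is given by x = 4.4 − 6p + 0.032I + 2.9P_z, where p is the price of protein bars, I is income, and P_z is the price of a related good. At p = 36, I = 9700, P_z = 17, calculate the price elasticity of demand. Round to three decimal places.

Substituting, x = 4.4 − 6(36) + 0.032(9700) + 2.9(17) = 4.4 − 216 + 310.4 + 49.3 = 148.1.
∂x/∂p = −6, so E_p = (−6)·(36/148.1) ≈ -1.458.
|E_p| > 1: demand is elastic.

-1.458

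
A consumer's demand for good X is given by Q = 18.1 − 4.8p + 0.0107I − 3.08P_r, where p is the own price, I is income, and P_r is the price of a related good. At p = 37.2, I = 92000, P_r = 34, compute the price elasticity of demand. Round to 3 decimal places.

At the given point, Q = 18.1 − 4.8(37.2) + 0.0107(92000) − 3.08(34) = 18.1 − 178.56 + 984.4 − 104.72 = 719.22.
∂Q/∂p = −4.8, so E_p = (−4.8)·(37.2/719.22) ≈ -0.248.
|E_p| < 1: demand is inelastic.

-0.248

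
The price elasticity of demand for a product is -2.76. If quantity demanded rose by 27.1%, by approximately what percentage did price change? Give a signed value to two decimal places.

-9.82

%ΔQ ≈ E × %ΔP ⇒ %ΔP = %ΔQ / E = (27.1%)/(-2.76) ≈ -9.82%.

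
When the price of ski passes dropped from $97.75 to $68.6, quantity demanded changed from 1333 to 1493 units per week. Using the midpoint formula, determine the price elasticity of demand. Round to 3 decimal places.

-0.323

%Δq = (1493 − 1333)/[(1333 + 1493)/2] = 160/1413 ≈ 0.1132.
%ΔP = (68.6 − 97.75)/[(97.75 + 68.6)/2] = -29.15/83.175 ≈ -0.3505.
Arc elasticity E = %Δq/%ΔP ≈ 0.1132/-0.3505 ≈ -0.323.
|E| < 1: demand is inelastic over this range.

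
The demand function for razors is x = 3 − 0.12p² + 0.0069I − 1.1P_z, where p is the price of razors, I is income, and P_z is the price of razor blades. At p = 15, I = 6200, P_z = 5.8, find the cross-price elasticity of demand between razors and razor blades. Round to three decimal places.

Evaluating quantity at (p, I, P_z) gives x = 3 − 0.12(15)² + 0.0069(6200) − 1.1(5.8) = 3 − 27 + 42.78 − 6.38 = 12.4.
∂x/∂P_z = −1.1, so E_xy = -1.1·(5.8/12.4) ≈ -0.515.
E_xy < 0: the goods are complements.

-0.515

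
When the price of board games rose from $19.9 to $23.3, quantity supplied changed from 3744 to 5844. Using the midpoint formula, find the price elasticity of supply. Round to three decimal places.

2.783

%Δq = (5844 − 3744)/[(3744 + 5844)/2] = 2100/4794 ≈ 0.4380.
%ΔP = (23.3 − 19.9)/[(19.9 + 23.3)/2] = 3.4/21.6 ≈ 0.1574.
Arc elasticity E = %Δq/%ΔP ≈ 0.4380/0.1574 ≈ 2.783.
|E| > 1: supply is elastic over this range.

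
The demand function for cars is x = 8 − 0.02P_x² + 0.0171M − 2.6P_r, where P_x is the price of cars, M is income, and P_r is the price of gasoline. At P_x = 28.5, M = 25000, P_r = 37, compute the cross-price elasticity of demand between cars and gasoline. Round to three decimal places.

x = 8 − 0.02(28.5)² + 0.0171(25000) − 2.6(37) = 8 − 16.245 + 427.5 − 96.2 = 323.055.
∂x/∂P_r = −2.6, so E_xy = -2.6·(37/323.055) ≈ -0.298.
E_xy < 0: the goods are complements.

-0.298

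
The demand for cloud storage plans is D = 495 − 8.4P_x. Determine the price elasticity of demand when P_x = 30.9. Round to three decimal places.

-1.102

At P_x = 30.9, D = 235.44.
dD/dP_x = −8.4.
Point elasticity E = (dD/dP_x)·(P_x/D) = -8.4 × 30.9/235.44 ≈ -1.102.
|E| > 1, so demand is elastic at this price.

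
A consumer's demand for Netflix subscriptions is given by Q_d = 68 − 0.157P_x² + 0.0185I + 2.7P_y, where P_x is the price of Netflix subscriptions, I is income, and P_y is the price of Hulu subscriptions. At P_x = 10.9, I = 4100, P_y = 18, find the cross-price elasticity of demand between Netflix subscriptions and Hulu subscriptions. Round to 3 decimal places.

0.280

At the given point, Q_d = 68 − 0.157(10.9)² + 0.0185(4100) + 2.7(18) = 68 − 18.6532 + 75.85 + 48.6 = 173.7968.
∂Q_d/∂P_y = +2.7, so E_xy = 2.7·(18/173.7968) ≈ 0.280.
E_xy > 0: the goods are substitutes.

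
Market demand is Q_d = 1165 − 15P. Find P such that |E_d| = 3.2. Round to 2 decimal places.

Set −bP/(a − bP) = −3.2 ⇒ bP = 3.2(a − bP) ⇒ bP(1+3.2) = 3.2·a.
P = 3.2·1165/(15·4.2) ≈ 59.17.

59.17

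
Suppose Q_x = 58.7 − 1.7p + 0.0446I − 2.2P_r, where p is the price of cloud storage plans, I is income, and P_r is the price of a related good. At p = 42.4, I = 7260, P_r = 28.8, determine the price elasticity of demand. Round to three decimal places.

First evaluate Q_x: 58.7 − 1.7(42.4) + 0.0446(7260) − 2.2(28.8) = 58.7 − 72.08 + 323.796 − 63.36 = 247.056.
∂Q_x/∂p = −1.7, so E_p = (−1.7)·(42.4/247.056) ≈ -0.292.
|E_p| < 1: demand is inelastic.

-0.292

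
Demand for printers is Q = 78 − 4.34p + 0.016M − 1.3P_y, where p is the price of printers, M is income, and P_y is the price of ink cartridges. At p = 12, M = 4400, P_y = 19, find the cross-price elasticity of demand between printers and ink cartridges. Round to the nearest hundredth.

-0.34

Evaluating quantity at (p, M, P_y) gives Q = 78 − 4.34(12) + 0.016(4400) − 1.3(19) = 78 − 52.08 + 70.4 − 24.7 = 71.62.
∂Q/∂P_y = −1.3, so E_xy = -1.3·(19/71.62) ≈ -0.34.
E_xy < 0: the goods are complements.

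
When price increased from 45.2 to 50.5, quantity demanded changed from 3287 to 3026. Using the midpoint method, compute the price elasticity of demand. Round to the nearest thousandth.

%ΔQ = (3026 − 3287)/[(3287 + 3026)/2] = -261/3156.5 ≈ -0.0827.
%Δp = (50.5 − 45.2)/[(45.2 + 50.5)/2] = 5.3/47.85 ≈ 0.1108.
Arc elasticity E = %ΔQ/%Δp ≈ -0.0827/0.1108 ≈ -0.747.
|E| < 1: demand is inelastic over this range.

-0.747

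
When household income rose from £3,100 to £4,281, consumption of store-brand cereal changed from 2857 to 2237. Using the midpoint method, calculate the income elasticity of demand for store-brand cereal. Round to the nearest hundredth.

%ΔQ = (2237 − 2857)/[(2857+2237)/2] = -620/2547 ≈ -0.2434.
%ΔM = (4,281 − 3,100)/[(3,100+4,281)/2] = 1181/3690.5 ≈ 0.3200.
E_I = %ΔQ/%ΔM ≈ -0.76.
E_I < 0: inferior good.

-0.76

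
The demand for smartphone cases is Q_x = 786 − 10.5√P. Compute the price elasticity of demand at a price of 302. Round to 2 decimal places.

-0.15

At P = 302, Q_x = 603.5295.
dQ_x/dP = −10.5/(2√P) = −10.5/(2·17.3781).
Point elasticity E = (dQ_x/dP)·(P/Q_x) = -0.3021 × 302/603.5295 ≈ -0.15.
|E| < 1, so demand is inelastic at this price.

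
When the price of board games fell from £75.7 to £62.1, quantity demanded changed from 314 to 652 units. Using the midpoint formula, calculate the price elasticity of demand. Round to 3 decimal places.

-3.545

%Δq = (652 − 314)/[(314 + 652)/2] = 338/483 ≈ 0.6998.
%ΔP = (62.1 − 75.7)/[(75.7 + 62.1)/2] = -13.6/68.9 ≈ -0.1974.
Arc elasticity E = %Δq/%ΔP ≈ 0.6998/-0.1974 ≈ -3.545.
|E| > 1: demand is elastic over this range.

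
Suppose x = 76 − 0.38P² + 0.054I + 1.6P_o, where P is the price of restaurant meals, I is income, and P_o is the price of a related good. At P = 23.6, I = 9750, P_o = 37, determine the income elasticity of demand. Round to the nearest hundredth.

1.17

At the given point, x = 76 − 0.38(23.6)² + 0.054(9750) + 1.6(37) = 76 − 211.6448 + 526.5 + 59.2 = 450.0552.
∂x/∂I = +0.054, so E_I = 0.054·(9750/450.0552) ≈ 1.17.
E_I > 1: normal good (luxury).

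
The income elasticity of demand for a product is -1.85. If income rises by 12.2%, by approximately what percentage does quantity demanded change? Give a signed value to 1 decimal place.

%ΔQ ≈ E × %ΔI = (-1.85) × (12.2%) ≈ -22.6%.

-22.6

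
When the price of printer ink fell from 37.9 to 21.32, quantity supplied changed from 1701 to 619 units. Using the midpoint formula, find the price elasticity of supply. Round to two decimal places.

1.67

%ΔQ = (619 − 1701)/[(1701 + 619)/2] = -1082/1160 ≈ -0.9328.
%Δp = (21.32 − 37.9)/[(37.9 + 21.32)/2] = -16.58/29.61 ≈ -0.5599.
Arc elasticity E = %ΔQ/%Δp ≈ -0.9328/-0.5599 ≈ 1.67.
|E| > 1: supply is elastic over this range.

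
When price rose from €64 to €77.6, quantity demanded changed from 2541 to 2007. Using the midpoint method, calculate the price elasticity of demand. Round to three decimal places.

-1.222

%Δq = (2007 − 2541)/[(2541 + 2007)/2] = -534/2274 ≈ -0.2348.
%Δp = (77.6 − 64)/[(64 + 77.6)/2] = 13.6/70.8 ≈ 0.1921.
Arc elasticity E = %Δq/%Δp ≈ -0.2348/0.1921 ≈ -1.222.
|E| > 1: demand is elastic over this range.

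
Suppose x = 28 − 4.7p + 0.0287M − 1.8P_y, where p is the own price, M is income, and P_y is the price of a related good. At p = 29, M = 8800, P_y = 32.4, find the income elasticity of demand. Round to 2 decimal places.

First evaluate x: 28 − 4.7(29) + 0.0287(8800) − 1.8(32.4) = 28 − 136.3 + 252.56 − 58.32 = 85.94.
∂x/∂M = +0.0287, so E_I = 0.0287·(8800/85.94) ≈ 2.94.
E_I > 1: normal good (luxury).

2.94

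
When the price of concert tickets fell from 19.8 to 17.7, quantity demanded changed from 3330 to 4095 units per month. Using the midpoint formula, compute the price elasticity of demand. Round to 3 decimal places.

-1.840

%Δq = (4095 − 3330)/[(3330 + 4095)/2] = 765/3712.5 ≈ 0.2061.
%Δp = (17.7 − 19.8)/[(19.8 + 17.7)/2] = -2.1/18.75 ≈ -0.1120.
Arc elasticity E = %Δq/%Δp ≈ 0.2061/-0.1120 ≈ -1.840.
|E| > 1: demand is elastic over this range.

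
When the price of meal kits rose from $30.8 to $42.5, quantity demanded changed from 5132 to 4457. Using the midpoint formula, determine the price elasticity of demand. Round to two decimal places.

-0.44

%Δq = (4457 − 5132)/[(5132 + 4457)/2] = -675/4794.5 ≈ -0.1408.
%Δp = (42.5 − 30.8)/[(30.8 + 42.5)/2] = 11.7/36.65 ≈ 0.3192.
Arc elasticity E = %Δq/%Δp ≈ -0.1408/0.3192 ≈ -0.44.
|E| < 1: demand is inelastic over this range.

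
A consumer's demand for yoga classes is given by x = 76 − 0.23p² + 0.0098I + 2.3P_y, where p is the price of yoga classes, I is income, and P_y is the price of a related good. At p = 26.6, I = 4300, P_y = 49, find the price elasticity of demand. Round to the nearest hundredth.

First evaluate x: 76 − 0.23(26.6)² + 0.0098(4300) + 2.3(49) = 76 − 162.7388 + 42.14 + 112.7 = 68.1012.
∂x/∂p = −2·0.23·p = -12.236, so E_p = -12.236·(26.6/68.1012) ≈ -4.78.
|E_p| > 1: demand is elastic.

-4.78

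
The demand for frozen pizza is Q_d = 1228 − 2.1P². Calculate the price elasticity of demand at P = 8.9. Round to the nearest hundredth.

At P = 8.9, Q_d = 1061.659.
dQ_d/dP = −2·2.1·P = −37.38.
Point elasticity E = (dQ_d/dP)·(P/Q_d) = -37.38 × 8.9/1061.659 ≈ -0.31.
|E| < 1, so demand is inelastic at this price.

-0.31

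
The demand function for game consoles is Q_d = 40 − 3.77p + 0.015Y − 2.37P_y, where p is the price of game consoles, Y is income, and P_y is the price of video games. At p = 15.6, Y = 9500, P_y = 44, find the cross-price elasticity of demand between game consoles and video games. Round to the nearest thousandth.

Q_d = 40 − 3.77(15.6) + 0.015(9500) − 2.37(44) = 40 − 58.812 + 142.5 − 104.28 = 19.408.
∂Q_d/∂P_y = −2.37, so E_xy = -2.37·(44/19.408) ≈ -5.373.
E_xy < 0: the goods are complements.

-5.373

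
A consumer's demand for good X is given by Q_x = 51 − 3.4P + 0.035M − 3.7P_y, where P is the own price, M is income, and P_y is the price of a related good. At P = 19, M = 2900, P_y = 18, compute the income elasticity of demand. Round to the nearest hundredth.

Evaluating quantity at (P, M, P_y) gives Q_x = 51 − 3.4(19) + 0.035(2900) − 3.7(18) = 51 − 64.6 + 101.5 − 66.6 = 21.3.
∂Q_x/∂M = +0.035, so E_I = 0.035·(2900/21.3) ≈ 4.77.
E_I > 1: normal good (luxury).

4.77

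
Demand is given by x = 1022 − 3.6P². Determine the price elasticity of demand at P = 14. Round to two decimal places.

At P = 14, x = 316.4.
dx/dP = −2·3.6·P = −100.8.
Point elasticity E = (dx/dP)·(P/x) = -100.8 × 14/316.4 ≈ -4.46.
|E| > 1, so demand is elastic at this price.

-4.46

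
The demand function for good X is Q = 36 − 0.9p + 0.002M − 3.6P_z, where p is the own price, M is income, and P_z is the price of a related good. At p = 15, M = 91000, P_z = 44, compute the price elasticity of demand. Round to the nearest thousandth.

-0.293

Evaluating quantity at (p, M, P_z) gives Q = 36 − 0.9(15) + 0.002(91000) − 3.6(44) = 36 − 13.5 + 182 − 158.4 = 46.1.
∂Q/∂p = −0.9, so E_p = (−0.9)·(15/46.1) ≈ -0.293.
|E_p| < 1: demand is inelastic.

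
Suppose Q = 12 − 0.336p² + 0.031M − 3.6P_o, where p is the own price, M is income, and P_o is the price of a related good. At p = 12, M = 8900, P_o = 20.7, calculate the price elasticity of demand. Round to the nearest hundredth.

Substituting, Q = 12 − 0.336(12)² + 0.031(8900) − 3.6(20.7) = 12 − 48.384 + 275.9 − 74.52 = 164.996.
∂Q/∂p = −2·0.336·p = -8.064, so E_p = -8.064·(12/164.996) ≈ -0.59.
|E_p| < 1: demand is inelastic.

-0.59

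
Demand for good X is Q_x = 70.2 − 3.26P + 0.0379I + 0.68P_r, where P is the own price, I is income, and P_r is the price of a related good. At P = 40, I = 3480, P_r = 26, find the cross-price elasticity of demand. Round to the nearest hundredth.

Q_x = 70.2 − 3.26(40) + 0.0379(3480) + 0.68(26) = 70.2 − 130.4 + 131.892 + 17.68 = 89.372.
∂Q_x/∂P_r = +0.68, so E_xy = 0.68·(26/89.372) ≈ 0.20.
E_xy > 0: the goods are substitutes.

0.20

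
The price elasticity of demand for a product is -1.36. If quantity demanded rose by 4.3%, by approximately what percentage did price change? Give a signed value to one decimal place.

%ΔQ ≈ E × %ΔP ⇒ %ΔP = %ΔQ / E = (4.3%)/(-1.36) ≈ -3.2%.

-3.2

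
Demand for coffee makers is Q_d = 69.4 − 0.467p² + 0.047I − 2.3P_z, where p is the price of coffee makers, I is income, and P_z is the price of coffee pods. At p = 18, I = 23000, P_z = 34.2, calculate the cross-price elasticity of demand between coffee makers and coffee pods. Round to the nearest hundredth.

-0.09

At the given point, Q_d = 69.4 − 0.467(18)² + 0.047(23000) − 2.3(34.2) = 69.4 − 151.308 + 1081 − 78.66 = 920.432.
∂Q_d/∂P_z = −2.3, so E_xy = -2.3·(34.2/920.432) ≈ -0.09.
E_xy < 0: the goods are complements.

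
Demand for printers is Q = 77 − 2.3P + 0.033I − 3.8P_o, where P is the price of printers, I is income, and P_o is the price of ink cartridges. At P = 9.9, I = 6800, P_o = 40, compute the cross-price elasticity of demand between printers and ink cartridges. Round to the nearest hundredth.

-1.20

Q = 77 − 2.3(9.9) + 0.033(6800) − 3.8(40) = 77 − 22.77 + 224.4 − 152 = 126.63.
∂Q/∂P_o = −3.8, so E_xy = -3.8·(40/126.63) ≈ -1.20.
E_xy < 0: the goods are complements.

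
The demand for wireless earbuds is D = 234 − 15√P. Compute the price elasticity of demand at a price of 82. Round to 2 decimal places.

-0.69

At P = 82, D = 98.1692.
dD/dP = −15/(2√P) = −15/(2·9.0554).
Point elasticity E = (dD/dP)·(P/D) = -0.8282 × 82/98.1692 ≈ -0.69.
|E| < 1, so demand is inelastic at this price.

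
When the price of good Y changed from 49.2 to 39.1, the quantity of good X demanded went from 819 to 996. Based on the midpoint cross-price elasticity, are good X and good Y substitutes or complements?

%ΔQ_x = (996 − 819)/[(819+996)/2] = 177/907.5 ≈ 0.1950.
%ΔP_y = (39.1 − 49.2)/[(49.2+39.1)/2] ≈ -0.2288.
E_xy = 0.1950/-0.2288 ≈ -0.853.
E_xy < 0, so the goods are complements.

complements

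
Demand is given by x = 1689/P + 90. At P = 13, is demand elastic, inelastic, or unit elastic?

inelastic

At P = 13, x = 219.9231.
dx/dP = −1689/P² = −9.9941.
Point elasticity E = (dx/dP)·(P/x) = -9.9941 × 13/219.9231 ≈ -0.591.
|E| ≈ 0.591 < 1, so demand is inelastic.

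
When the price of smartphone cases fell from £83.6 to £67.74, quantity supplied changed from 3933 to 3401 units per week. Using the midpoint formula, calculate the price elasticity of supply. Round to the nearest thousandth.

%Δq = (3401 − 3933)/[(3933 + 3401)/2] = -532/3667 ≈ -0.1451.
%ΔP = (67.74 − 83.6)/[(83.6 + 67.74)/2] = -15.86/75.67 ≈ -0.2096.
Arc elasticity E = %Δq/%ΔP ≈ -0.1451/-0.2096 ≈ 0.692.
|E| < 1: supply is inelastic over this range.

0.692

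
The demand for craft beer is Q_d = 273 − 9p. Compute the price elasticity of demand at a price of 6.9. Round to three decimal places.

-0.294

At p = 6.9, Q_d = 210.9.
dQ_d/dp = −9.
Point elasticity E = (dQ_d/dp)·(p/Q_d) = -9 × 6.9/210.9 ≈ -0.294.
|E| < 1, so demand is inelastic at this price.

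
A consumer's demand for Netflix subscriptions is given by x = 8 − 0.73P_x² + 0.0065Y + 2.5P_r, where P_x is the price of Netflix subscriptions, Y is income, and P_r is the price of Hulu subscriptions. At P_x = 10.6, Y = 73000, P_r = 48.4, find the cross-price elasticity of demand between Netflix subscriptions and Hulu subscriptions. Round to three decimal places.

At the given point, x = 8 − 0.73(10.6)² + 0.0065(73000) + 2.5(48.4) = 8 − 82.0228 + 474.5 + 121 = 521.4772.
∂x/∂P_r = +2.5, so E_xy = 2.5·(48.4/521.4772) ≈ 0.232.
E_xy > 0: the goods are substitutes.

0.232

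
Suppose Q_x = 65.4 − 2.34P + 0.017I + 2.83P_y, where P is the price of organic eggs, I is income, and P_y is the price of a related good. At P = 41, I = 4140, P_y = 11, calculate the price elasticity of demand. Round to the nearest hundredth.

First evaluate Q_x: 65.4 − 2.34(41) + 0.017(4140) + 2.83(11) = 65.4 − 95.94 + 70.38 + 31.13 = 70.97.
∂Q_x/∂P = −2.34, so E_p = (−2.34)·(41/70.97) ≈ -1.35.
|E_p| > 1: demand is elastic.

-1.35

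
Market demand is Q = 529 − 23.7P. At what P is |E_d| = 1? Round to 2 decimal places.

11.16

For linear demand Q = a − bP, E = −bP/(a − bP). |E| = 1 ⇒ bP = a − bP ⇒ P = a/(2b).
P = 529/(2·23.7) ≈ 11.16.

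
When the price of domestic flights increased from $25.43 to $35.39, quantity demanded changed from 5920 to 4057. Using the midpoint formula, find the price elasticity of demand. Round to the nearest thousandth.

%Δq = (4057 − 5920)/[(5920 + 4057)/2] = -1863/4988.5 ≈ -0.3735.
%Δp = (35.39 − 25.43)/[(25.43 + 35.39)/2] = 9.96/30.41 ≈ 0.3275.
Arc elasticity E = %Δq/%Δp ≈ -0.3735/0.3275 ≈ -1.140.
|E| > 1: demand is elastic over this range.

-1.140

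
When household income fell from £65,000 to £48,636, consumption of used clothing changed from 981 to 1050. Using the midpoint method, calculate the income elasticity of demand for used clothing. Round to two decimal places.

-0.24

%ΔQ = (1050 − 981)/[(981+1050)/2] = 69/1015.5 ≈ 0.0679.
%ΔI = (48,636 − 65,000)/[(65,000+48,636)/2] = -16364/56818 ≈ -0.2880.
E_I = %ΔQ/%ΔI ≈ -0.24.
E_I < 0: inferior good.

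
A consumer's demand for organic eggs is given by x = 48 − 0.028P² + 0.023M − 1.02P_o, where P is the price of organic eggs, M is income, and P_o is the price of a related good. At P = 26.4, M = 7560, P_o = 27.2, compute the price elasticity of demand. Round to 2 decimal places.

At the given point, x = 48 − 0.028(26.4)² + 0.023(7560) − 1.02(27.2) = 48 − 19.5149 + 173.88 − 27.744 = 174.6211.
∂x/∂P = −2·0.028·P = -1.4784, so E_p = -1.4784·(26.4/174.6211) ≈ -0.22.
|E_p| < 1: demand is inelastic.

-0.22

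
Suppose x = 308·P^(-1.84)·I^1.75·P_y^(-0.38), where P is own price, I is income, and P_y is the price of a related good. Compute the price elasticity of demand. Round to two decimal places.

-1.84

For a Cobb–Douglas (constant-elasticity) form x = A·P^α·…, the elasticity with respect to P equals the exponent α at every point.
Here the exponent on P is -1.84, so the price elasticity of demand is -1.84.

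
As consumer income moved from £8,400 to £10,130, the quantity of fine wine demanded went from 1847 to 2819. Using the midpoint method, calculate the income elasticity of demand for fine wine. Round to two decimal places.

2.23

%ΔQ = (2819 − 1847)/[(1847+2819)/2] = 972/2333 ≈ 0.4166.
%ΔI = (10,130 − 8,400)/[(8,400+10,130)/2] = 1730/9265 ≈ 0.1867.
E_I = %ΔQ/%ΔI ≈ 2.23.
E_I > 1: normal good (luxury).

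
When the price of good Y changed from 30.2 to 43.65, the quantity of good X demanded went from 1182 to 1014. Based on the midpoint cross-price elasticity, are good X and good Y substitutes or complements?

%ΔQ_x = (1014 − 1182)/[(1182+1014)/2] = -168/1098 ≈ -0.1530.
%ΔP_y = (43.65 − 30.2)/[(30.2+43.65)/2] ≈ 0.3643.
E_xy = -0.1530/0.3643 ≈ -0.420.
E_xy < 0, so the goods are complements.

complements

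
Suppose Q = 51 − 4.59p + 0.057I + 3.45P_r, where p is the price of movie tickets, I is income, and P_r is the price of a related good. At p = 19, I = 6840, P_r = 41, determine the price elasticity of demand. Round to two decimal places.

At the given point, Q = 51 − 4.59(19) + 0.057(6840) + 3.45(41) = 51 − 87.21 + 389.88 + 141.45 = 495.12.
∂Q/∂p = −4.59, so E_p = (−4.59)·(19/495.12) ≈ -0.18.
|E_p| < 1: demand is inelastic.

-0.18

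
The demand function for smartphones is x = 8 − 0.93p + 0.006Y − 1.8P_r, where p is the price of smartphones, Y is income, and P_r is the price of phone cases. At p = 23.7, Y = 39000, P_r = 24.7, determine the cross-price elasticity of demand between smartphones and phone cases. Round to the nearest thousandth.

x = 8 − 0.93(23.7) + 0.006(39000) − 1.8(24.7) = 8 − 22.041 + 234 − 44.46 = 175.499.
∂x/∂P_r = −1.8, so E_xy = -1.8·(24.7/175.499) ≈ -0.253.
E_xy < 0: the goods are complements.

-0.253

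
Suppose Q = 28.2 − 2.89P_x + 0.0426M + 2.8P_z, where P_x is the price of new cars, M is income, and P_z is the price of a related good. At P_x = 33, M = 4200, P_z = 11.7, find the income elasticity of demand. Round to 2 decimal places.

First evaluate Q: 28.2 − 2.89(33) + 0.0426(4200) + 2.8(11.7) = 28.2 − 95.37 + 178.92 + 32.76 = 144.51.
∂Q/∂M = +0.0426, so E_I = 0.0426·(4200/144.51) ≈ 1.24.
E_I > 1: normal good (luxury).

1.24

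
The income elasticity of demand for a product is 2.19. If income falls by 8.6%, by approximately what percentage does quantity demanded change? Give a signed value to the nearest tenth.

%ΔQ ≈ E × %ΔI = (2.19) × (-8.6%) ≈ -18.8%.

-18.8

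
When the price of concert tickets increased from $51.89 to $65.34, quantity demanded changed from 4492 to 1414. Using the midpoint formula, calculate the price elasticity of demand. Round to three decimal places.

-4.542

%Δq = (1414 − 4492)/[(4492 + 1414)/2] = -3078/2953 ≈ -1.0423.
%Δp = (65.34 − 51.89)/[(51.89 + 65.34)/2] = 13.45/58.615 ≈ 0.2295.
Arc elasticity E = %Δq/%Δp ≈ -1.0423/0.2295 ≈ -4.542.
|E| > 1: demand is elastic over this range.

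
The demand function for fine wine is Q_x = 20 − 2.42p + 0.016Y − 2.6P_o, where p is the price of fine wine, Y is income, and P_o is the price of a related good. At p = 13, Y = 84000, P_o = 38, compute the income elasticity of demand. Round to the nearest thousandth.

Evaluating quantity at (p, Y, P_o) gives Q_x = 20 − 2.42(13) + 0.016(84000) − 2.6(38) = 20 − 31.46 + 1344 − 98.8 = 1233.74.
∂Q_x/∂Y = +0.016, so E_I = 0.016·(84000/1233.74) ≈ 1.089.
E_I > 1: normal good (luxury).

1.089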